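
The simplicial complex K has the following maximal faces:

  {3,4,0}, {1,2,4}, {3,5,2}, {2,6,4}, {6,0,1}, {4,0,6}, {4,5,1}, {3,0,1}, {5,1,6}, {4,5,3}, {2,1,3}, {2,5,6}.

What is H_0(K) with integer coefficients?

We work with the vertex ordering 0 < 1 < 2 < 3 < 4 < 5 < 6. The simplices of K, each written with vertices in increasing order, are:

  0-simplices (7): [0], [1], [2], [3], [4], [5], [6]
  1-simplices (18): [0,1], [0,3], [0,4], [0,6], [1,2], [1,3], [1,4], [1,5], [1,6], [2,3], [2,4], [2,5], [2,6], [3,4], [3,5], [4,5], [4,6], [5,6]
  2-simplices (12): [0,1,3], [0,1,6], [0,3,4], [0,4,6], [1,2,3], [1,2,4], [1,4,5], [1,5,6], [2,3,5], [2,4,6], [2,5,6], [3,4,5]

so the chain groups are C_0 ≅ Z^7, C_1 ≅ Z^18, C_2 ≅ Z^12.

∂_1: C_1 → C_0 is given by ∂[p,q] = [q] − [p]. For instance
  ∂[5,6] = [6] − [5].
The resulting 7×18 matrix has rank 6, and its Smith normal form has invariant factors (1,1,1,1,1,1).

∂_2: C_2 → C_1 acts by ∂[p,q,r] = [q,r] − [p,r] + [p,q]. For instance
  ∂[1,2,4] = [2,4] − [1,4] + [1,2],
  ∂[3,4,5] = [4,5] − [3,5] + [3,4].
As a 18×12 matrix over Z this has rank 12, with invariant factors (1,1,1,1,1,1,1,1,1,1,1,2).

Reading off H_k = ker ∂_k / im ∂_{k+1}:

  H_0: rank C_0 − rank ∂_1 = 7 − 6 = 1, and the invariant factors of ∂_1 are all 1, so H_0 ≅ Z.

(K is a triangulation of the real projective plane RP^2.)

H_0 = Z.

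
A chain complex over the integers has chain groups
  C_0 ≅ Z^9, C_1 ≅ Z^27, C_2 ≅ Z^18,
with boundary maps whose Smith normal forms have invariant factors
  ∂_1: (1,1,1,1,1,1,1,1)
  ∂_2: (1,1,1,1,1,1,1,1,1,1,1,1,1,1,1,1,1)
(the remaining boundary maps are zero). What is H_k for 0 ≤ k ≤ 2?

H_0: b_0 = 9 − 0 − 8 = 1; torsion from ∂_1 factors > 1: none. So H_0 = Z.
H_1: b_1 = 27 − 8 − 17 = 2; torsion from ∂_2 factors > 1: none. So H_1 = Z^2.
H_2: b_2 = 18 − 17 − 0 = 1; torsion from ∂_3 factors > 1: none. So H_2 = Z.

H_0 = Z,  H_1 = Z^2,  H_2 = Z.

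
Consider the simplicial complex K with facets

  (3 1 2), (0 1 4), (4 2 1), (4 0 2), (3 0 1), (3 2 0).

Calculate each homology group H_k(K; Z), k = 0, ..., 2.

H_0 ≅ Z,  H_1 = 0,  H_2 ≅ Z.

Take the total order 0 < 1 < 2 < 3 < 4 on the vertex set. Then K (dimension 2) consists of the simplices:

  0-simplices (5): [0], [1], [2], [3], [4]
  1-simplices (9): [0,1], [0,2], [0,3], [0,4], [1,2], [1,3], [1,4], [2,3], [2,4]
  2-simplices (6): [0,1,3], [0,1,4], [0,2,3], [0,2,4], [1,2,3], [1,2,4]

so the chain groups are C_0 ≅ Z^5, C_1 ≅ Z^9, C_2 ≅ Z^6.

The boundary map ∂_1: C_1 → C_0 maps an edge to its endpoints' difference, ∂[p,q] = q − p. For instance
  ∂[2,3] = [3] − [2].
The resulting 5×9 matrix has rank 4, and its Smith normal form has invariant factors (1,1,1,1).

Boundary ∂_2: C_2 → C_1 acts by ∂[p,q,r] = [q,r] − [p,r] + [p,q]. For instance
  ∂[1,2,3] = [2,3] − [1,3] + [1,2],
  ∂[1,2,4] = [2,4] − [1,4] + [1,2].
This gives a 9×6 integer matrix of rank 5; reducing to Smith normal form yields diagonal entries (1,1,1,1,1).

Reading off H_k = ker ∂_k / im ∂_{k+1}:

  H_0: rank C_0 − rank ∂_1 = 5 − 4 = 1, and the invariant factors of ∂_1 are all 1, so H_0 = Z.
  H_1: rank ker ∂_1 − rank ∂_2 = (9 − 4) − 5 = 0, and the invariant factors of ∂_2 are all 1, so H_1 = 0.
  H_2: rank ker ∂_2 − rank ∂_3 = (6 − 5) − 0 = 1, and there is no ∂_3, so H_2 = Z.

As a check, the Euler characteristic is 5 − 9 + 6 = 2, which agrees with 1 − 0 + 1 = 2.
(K is a triangulation of the 2-sphere S^2.)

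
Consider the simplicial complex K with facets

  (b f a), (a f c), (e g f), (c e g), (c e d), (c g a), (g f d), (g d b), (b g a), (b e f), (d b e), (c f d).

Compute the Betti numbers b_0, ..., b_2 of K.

K has 7 vertices, 18 edges, 12 triangles.
rank ∂_0 = 0, rank ∂_1 = 6 ⇒ b_0 = 7 − 0 − 6 = 1; all invariant factors of ∂_1 are 1 so no torsion. So H_0 ≅ Z.
rank ∂_1 = 6, rank ∂_2 = 12 ⇒ b_1 = 18 − 6 − 12 = 0; ∂_2 has invariant factor(s) [2] giving torsion. So H_1 ≅ Z/2Z.
rank ∂_2 = 12, rank ∂_3 = 0 ⇒ b_2 = 12 − 12 − 0 = 0. So H_2 ≅ 0.

b_0 = 1, b_1 = 0, b_2 = 0.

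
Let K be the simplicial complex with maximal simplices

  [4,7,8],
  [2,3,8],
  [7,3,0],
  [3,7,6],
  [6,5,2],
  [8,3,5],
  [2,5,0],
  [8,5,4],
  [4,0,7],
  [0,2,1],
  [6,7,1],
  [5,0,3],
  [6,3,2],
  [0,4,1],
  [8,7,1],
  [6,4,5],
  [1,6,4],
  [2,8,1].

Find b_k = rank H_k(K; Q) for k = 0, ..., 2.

b_0 = 1, b_1 = 1, b_2 = 0.

Take the total order 0 < 1 < 2 < 3 < 4 < 5 < 6 < 7 < 8 on the vertex set. Then K (dimension 2) consists of the simplices:

  0-simplices (9): [0], [1], [2], [3], [4], [5], [6], [7], [8]
  1-simplices (27): (27 of them)
  2-simplices (18): [0,1,2], [0,1,4], [0,2,5], [0,3,5], [0,3,7], [0,4,7], [1,2,8], [1,4,6], [1,6,7], [1,7,8], [2,3,6], [2,3,8], [2,5,6], [3,5,8], [3,6,7], [4,5,6], [4,5,8], [4,7,8]

so the chain groups are C_0 ≅ Z^9, C_1 ≅ Z^27, C_2 ≅ Z^18.

The boundary map ∂_1: C_1 → C_0 is given by ∂[p,q] = [q] − [p].
As a 9×27 matrix over Z this has rank 8, with invariant factors (1,1,1,1,1,1,1,1).

The boundary map ∂_2: C_2 → C_1 sends each 2-simplex [p,q,r] to [q,r] − [p,r] + [p,q]. For instance
  ∂[1,2,8] = [2,8] − [1,8] + [1,2],
  ∂[3,5,8] = [5,8] − [3,8] + [3,5].
The resulting 27×18 matrix has rank 18, and its Smith normal form has invariant factors (1,1,1,1,1,1,1,1,1,1,1,1,1,1,1,1,1,2).

Reading off H_k = ker ∂_k / im ∂_{k+1}:

  H_0: rank C_0 − rank ∂_1 = 9 − 8 = 1, and the invariant factors of ∂_1 are all 1, so H_0 ≅ Z.
  H_1: rank ker ∂_1 − rank ∂_2 = (27 − 8) − 18 = 1, and ∂_2 has invariant factor 2 > 1, so H_1 ≅ Z ⊕ Z/2.
  H_2: rank ker ∂_2 − rank ∂_3 = (18 − 18) − 0 = 0, and there is no ∂_3, so H_2 ≅ 0.

As a check, the Euler characteristic is 9 − 27 + 18 = 0, which agrees with 1 − 1 + 0 = 0.

Hence the Betti numbers are b_0 = 1, b_1 = 1, b_2 = 0.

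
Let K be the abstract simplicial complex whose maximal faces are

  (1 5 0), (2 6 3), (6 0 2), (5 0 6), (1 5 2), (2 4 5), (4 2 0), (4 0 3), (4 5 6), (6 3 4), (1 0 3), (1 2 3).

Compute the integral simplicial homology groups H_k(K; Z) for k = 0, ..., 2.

Take the total order 0 < 1 < 2 < 3 < 4 < 5 < 6 on the vertex set. Then K (dimension 2) consists of the simplices:

  0-simplices (7): [0], [1], [2], [3], [4], [5], [6]
  1-simplices (18): [0,1], [0,2], [0,3], [0,4], [0,5], [0,6], [1,2], [1,3], [1,5], [2,3], [2,4], [2,5], [2,6], [3,4], [3,6], [4,5], [4,6], [5,6]
  2-simplices (12): [0,1,3], [0,1,5], [0,2,4], [0,2,6], [0,3,4], [0,5,6], [1,2,3], [1,2,5], [2,3,6], [2,4,5], [3,4,6], [4,5,6]

so the chain groups are C_0 ≅ Z^7, C_1 ≅ Z^18, C_2 ≅ Z^12.

The boundary map ∂_1: C_1 → C_0 is given by ∂[p,q] = [q] − [p]. For instance
  ∂[2,4] = [4] − [2].
This gives a 7×18 integer matrix of rank 6; reducing to Smith normal form yields diagonal entries (1,1,1,1,1,1).

∂_2: C_2 → C_1 acts by ∂[p,q,r] = [q,r] − [p,r] + [p,q]. For instance
  ∂[1,2,3] = [2,3] − [1,3] + [1,2],
  ∂[3,4,6] = [4,6] − [3,6] + [3,4].
As a 18×12 matrix over Z this has rank 12, with invariant factors (1,1,1,1,1,1,1,1,1,1,1,2).

From H_k ≅ ker(∂_k) / im(∂_{k+1}) we obtain:

  H_0: rank C_0 − rank ∂_1 = 7 − 6 = 1, and the invariant factors of ∂_1 are all 1, so H_0 ≅ Z.
  H_1: rank ker ∂_1 − rank ∂_2 = (18 − 6) − 12 = 0, and ∂_2 has invariant factor 2 > 1, so H_1 ≅ Z/2Z.
  H_2: rank ker ∂_2 − rank ∂_3 = (12 − 12) − 0 = 0, and there is no ∂_3, so H_2 ≅ 0.

H_0 = Z,  H_1 = Z/2Z,  H_2 = 0.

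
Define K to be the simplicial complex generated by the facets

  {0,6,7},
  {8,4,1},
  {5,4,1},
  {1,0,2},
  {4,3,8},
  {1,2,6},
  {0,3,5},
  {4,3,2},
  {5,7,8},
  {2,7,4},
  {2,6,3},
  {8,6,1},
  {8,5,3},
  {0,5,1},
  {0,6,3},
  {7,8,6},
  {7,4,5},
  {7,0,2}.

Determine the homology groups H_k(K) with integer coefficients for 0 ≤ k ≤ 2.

Order the vertices as 0 < 1 < 2 < 3 < 4 < 5 < 6 < 7 < 8. Listing each simplex with vertices in this order, K has dimension 2 with simplices:

  0-simplices (9): [0], [1], [2], [3], [4], [5], [6], [7], [8]
  1-simplices (27): (27 of them)
  2-simplices (18): [0,1,2], [0,1,5], [0,2,7], [0,3,5], [0,3,6], [0,6,7], [1,2,6], [1,4,5], [1,4,8], [1,6,8], [2,3,4], [2,3,6], [2,4,7], [3,4,8], [3,5,8], [4,5,7], [5,7,8], [6,7,8]

so the chain groups are C_0 ≅ Z^9, C_1 ≅ Z^27, C_2 ≅ Z^18.

Boundary ∂_1: C_1 → C_0 maps an edge to its endpoints' difference, ∂[p,q] = q − p.
This gives a 9×27 integer matrix of rank 8; reducing to Smith normal form yields diagonal entries (1,1,1,1,1,1,1,1).

Boundary ∂_2: C_2 → C_1 sends each 2-simplex [p,q,r] to [q,r] − [p,r] + [p,q]. For instance
  ∂[3,5,8] = [5,8] − [3,8] + [3,5],
  ∂[4,5,7] = [5,7] − [4,7] + [4,5].
The 27×18 boundary matrix has rank 18 and Smith normal form diag(1,1,1,1,1,1,1,1,1,1,1,1,1,1,1,1,1,2).

From H_k ≅ ker(∂_k) / im(∂_{k+1}) we obtain:

  H_0: rank C_0 − rank ∂_1 = 9 − 8 = 1, and the invariant factors of ∂_1 are all 1, so H_0 ≅ Z.
  H_1: rank ker ∂_1 − rank ∂_2 = (27 − 8) − 18 = 1, and ∂_2 has invariant factor 2 > 1, so H_1 ≅ Z ⊕ Z/2.
  H_2: rank ker ∂_2 − rank ∂_3 = (18 − 18) − 0 = 0, and there is no ∂_3, so H_2 ≅ 0.

H_0 = Z,  H_1 = Z ⊕ Z/2,  H_2 = 0.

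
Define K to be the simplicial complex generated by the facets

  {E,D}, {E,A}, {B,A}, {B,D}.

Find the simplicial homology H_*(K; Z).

H_0 ≅ Z,  H_1 ≅ Z.

Take the total order A < B < D < E on the vertex set. Then K (dimension 1) consists of the simplices:

  0-simplices (4): A, B, D, E
  1-simplices (4): AB, AE, BD, DE

Hence C_0 ≅ Z^4, C_1 ≅ Z^4.

Boundary ∂_1: C_1 → C_0 sends each edge [p,q] (with p < q) to q − p. For instance
  ∂DE = E − D.
The resulting 4×4 matrix has rank 3, and its Smith normal form has invariant factors (1,1,1).

Now H_k = ker ∂_k / im ∂_{k+1}, so:

  H_0: rank C_0 − rank ∂_1 = 4 − 3 = 1, and the invariant factors of ∂_1 are all 1, so H_0 = Z.
  H_1: rank ker ∂_1 − rank ∂_2 = (4 − 3) − 0 = 1, and there is no ∂_2, so H_1 = Z.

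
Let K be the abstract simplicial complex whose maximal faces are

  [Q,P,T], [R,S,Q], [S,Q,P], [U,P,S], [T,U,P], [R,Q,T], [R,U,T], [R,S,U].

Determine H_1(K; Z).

K has 6 vertices, 12 edges, 8 triangles.
rank ∂_1 = 5, rank ∂_2 = 7 ⇒ b_1 = 12 − 5 − 7 = 0; all invariant factors of ∂_2 are 1 so no torsion. So H_1 ≅ 0.

H_1 ≅ 0.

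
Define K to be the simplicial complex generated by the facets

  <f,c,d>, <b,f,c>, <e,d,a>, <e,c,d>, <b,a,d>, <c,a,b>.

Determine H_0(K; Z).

We work with the vertex ordering a < b < c < d < e < f. The simplices of K, each written with vertices in increasing order, are:

  0-simplices (6): a, b, c, d, e, f
  1-simplices (12): ab, ac, ad, ae, bc, bd, bf, cd, ce, cf, de, df
  2-simplices (6): abc, abd, ade, bcf, cde, cdf

giving chain groups C_0 ≅ Z^6, C_1 ≅ Z^12, C_2 ≅ Z^6.

Boundary ∂_1: C_1 → C_0 is given by ∂[p,q] = [q] − [p].
The 6×12 boundary matrix has rank 5 and Smith normal form diag(1,1,1,1,1).

The boundary map ∂_2: C_2 → C_1 sends each 2-simplex [p,q,r] to [q,r] − [p,r] + [p,q]. For instance
  ∂abd = bd − ad + ab,
  ∂abc = bc − ac + ab.
The resulting 12×6 matrix has rank 6, and its Smith normal form has invariant factors (1,1,1,1,1,1).

From H_k ≅ ker(∂_k) / im(∂_{k+1}) we obtain:

  H_0: rank C_0 − rank ∂_1 = 6 − 5 = 1, and the invariant factors of ∂_1 are all 1, so H_0 = Z.

H_0 ≅ Z.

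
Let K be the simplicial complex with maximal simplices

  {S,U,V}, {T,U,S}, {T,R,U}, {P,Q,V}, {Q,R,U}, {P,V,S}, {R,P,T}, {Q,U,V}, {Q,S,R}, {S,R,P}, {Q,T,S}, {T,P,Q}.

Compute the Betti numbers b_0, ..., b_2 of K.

b_0 = 1, b_1 = 0, b_2 = 0.

Take the total order P < Q < R < S < T < U < V on the vertex set. Then K (dimension 2) consists of the simplices:

  0-simplices (7): P, Q, R, S, T, U, V
  1-simplices (18): PQ, PR, PS, PT, PV, QR, QS, QT, QU, QV, RS, RT, RU, ST, SU, SV, TU, UV
  2-simplices (12): PQT, PQV, PRS, PRT, PSV, QRS, QRU, QST, QUV, RTU, STU, SUV

so the chain groups are C_0 ≅ Z^7, C_1 ≅ Z^18, C_2 ≅ Z^12.

Boundary ∂_1: C_1 → C_0 maps an edge to its endpoints' difference, ∂[p,q] = q − p.
The 7×18 boundary matrix has rank 6 and Smith normal form diag(1,1,1,1,1,1).

∂_2: C_2 → C_1 acts by ∂[p,q,r] = [q,r] − [p,r] + [p,q]. For instance
  ∂PQV = QV − PV + PQ,
  ∂SUV = UV − SV + SU.
This gives a 18×12 integer matrix of rank 12; reducing to Smith normal form yields diagonal entries (1,1,1,1,1,1,1,1,1,1,1,2).

Reading off H_k = ker ∂_k / im ∂_{k+1}:

  H_0: rank C_0 − rank ∂_1 = 7 − 6 = 1, and the invariant factors of ∂_1 are all 1, so H_0 = Z.
  H_1: rank ker ∂_1 − rank ∂_2 = (18 − 6) − 12 = 0, and ∂_2 has invariant factor 2 > 1, so H_1 = Z/2.
  H_2: rank ker ∂_2 − rank ∂_3 = (12 − 12) − 0 = 0, and there is no ∂_3, so H_2 = 0.

Hence the Betti numbers are b_0 = 1, b_1 = 0, b_2 = 0.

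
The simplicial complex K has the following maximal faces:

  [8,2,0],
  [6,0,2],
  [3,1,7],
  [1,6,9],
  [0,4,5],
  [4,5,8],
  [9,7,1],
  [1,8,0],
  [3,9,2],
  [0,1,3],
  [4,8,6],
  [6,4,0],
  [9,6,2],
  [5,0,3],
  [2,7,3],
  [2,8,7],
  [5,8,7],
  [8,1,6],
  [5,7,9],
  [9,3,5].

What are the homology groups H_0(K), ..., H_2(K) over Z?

Fix the vertex order 0 < 1 < 2 < 3 < 4 < 5 < 6 < 7 < 8 < 9 and write every simplex with vertices in increasing order. Then dim K = 2 and the simplices of K are:

  0-simplices (10): [0], [1], [2], [3], [4], [5], [6], [7], [8], [9]
  1-simplices (30): (30 of them)
  2-simplices (20): (20 of them)

giving chain groups C_0 ≅ Z^10, C_1 ≅ Z^30, C_2 ≅ Z^20.

∂_1: C_1 → C_0 is given by ∂[p,q] = [q] − [p]. For instance
  ∂[0,1] = [1] − [0].
The 10×30 boundary matrix has rank 9 and Smith normal form diag(1,1,1,1,1,1,1,1,1).

Boundary ∂_2: C_2 → C_1 maps a triangle to the signed sum of its edges. For instance
  ∂[0,1,3] = [1,3] − [0,3] + [0,1],
  ∂[2,6,9] = [6,9] − [2,9] + [2,6].
As a 30×20 matrix over Z this has rank 20, with invariant factors (1,1,1,1,1,1,1,1,1,1,1,1,1,1,1,1,1,1,1,2).

Now H_k = ker ∂_k / im ∂_{k+1}, so:

  H_0: rank C_0 − rank ∂_1 = 10 − 9 = 1, and the invariant factors of ∂_1 are all 1, so H_0 = Z.
  H_1: rank ker ∂_1 − rank ∂_2 = (30 − 9) − 20 = 1, and ∂_2 has invariant factor 2 > 1, so H_1 = Z ⊕ Z/2.
  H_2: rank ker ∂_2 − rank ∂_3 = (20 − 20) − 0 = 0, and there is no ∂_3, so H_2 = 0.

H_0 = Z,  H_1 = Z ⊕ Z/2,  H_2 = 0.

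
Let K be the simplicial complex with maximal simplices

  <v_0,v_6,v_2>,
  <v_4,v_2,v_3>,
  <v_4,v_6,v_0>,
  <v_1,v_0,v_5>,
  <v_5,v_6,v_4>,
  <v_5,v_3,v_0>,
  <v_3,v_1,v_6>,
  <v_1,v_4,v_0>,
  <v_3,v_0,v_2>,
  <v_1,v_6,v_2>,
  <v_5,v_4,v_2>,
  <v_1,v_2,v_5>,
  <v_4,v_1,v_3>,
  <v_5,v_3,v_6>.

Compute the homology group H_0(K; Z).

Order the vertices as v_0 < v_1 < v_2 < v_3 < v_4 < v_5 < v_6. Listing each simplex with vertices in this order, K has dimension 2 with simplices:

  0-simplices (7): [v_0], [v_1], [v_2], [v_3], [v_4], [v_5], [v_6]
  1-simplices (21): (21 of them)
  2-simplices (14): (14 of them)

giving chain groups C_0 ≅ Z^7, C_1 ≅ Z^21, C_2 ≅ Z^14.

Boundary ∂_1: C_1 → C_0 sends each edge [p,q] (with p < q) to q − p.
The resulting 7×21 matrix has rank 6, and its Smith normal form has invariant factors (1,1,1,1,1,1).

The boundary map ∂_2: C_2 → C_1 maps a triangle to the signed sum of its edges. For instance
  ∂[v_3,v_5,v_6] = [v_5,v_6] − [v_3,v_6] + [v_3,v_5],
  ∂[v_1,v_2,v_5] = [v_2,v_5] − [v_1,v_5] + [v_1,v_2].
The 21×14 boundary matrix has rank 13 and Smith normal form diag(1,1,1,1,1,1,1,1,1,1,1,1,1).

From H_k ≅ ker(∂_k) / im(∂_{k+1}) we obtain:

  H_0: rank C_0 − rank ∂_1 = 7 − 6 = 1, and the invariant factors of ∂_1 are all 1, so H_0 ≅ Z.

H_0 = Z.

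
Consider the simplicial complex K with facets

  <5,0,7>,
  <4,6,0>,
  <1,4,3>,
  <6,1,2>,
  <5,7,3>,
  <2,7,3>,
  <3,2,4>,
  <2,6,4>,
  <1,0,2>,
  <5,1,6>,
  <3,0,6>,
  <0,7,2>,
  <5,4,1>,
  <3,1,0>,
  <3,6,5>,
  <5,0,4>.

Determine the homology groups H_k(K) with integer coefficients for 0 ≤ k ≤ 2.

H_0 = Z,  H_1 = Z^2,  H_2 = Z.

We work with the vertex ordering 0 < 1 < 2 < 3 < 4 < 5 < 6 < 7. The simplices of K, each written with vertices in increasing order, are:

  0-simplices (8): [0], [1], [2], [3], [4], [5], [6], [7]
  1-simplices (24): (24 of them)
  2-simplices (16): [0,1,2], [0,1,3], [0,2,7], [0,3,6], [0,4,5], [0,4,6], [0,5,7], [1,2,6], [1,3,4], [1,4,5], [1,5,6], [2,3,4], [2,3,7], [2,4,6], [3,5,6], [3,5,7]

Hence C_0 ≅ Z^8, C_1 ≅ Z^24, C_2 ≅ Z^16.

The boundary map ∂_1: C_1 → C_0 maps an edge to its endpoints' difference, ∂[p,q] = q − p.
The resulting 8×24 matrix has rank 7, and its Smith normal form has invariant factors (1,1,1,1,1,1,1).

The boundary map ∂_2: C_2 → C_1 sends each 2-simplex [p,q,r] to [q,r] − [p,r] + [p,q]. For instance
  ∂[1,2,6] = [2,6] − [1,6] + [1,2],
  ∂[0,1,3] = [1,3] − [0,3] + [0,1].
This gives a 24×16 integer matrix of rank 15; reducing to Smith normal form yields diagonal entries (1,1,1,1,1,1,1,1,1,1,1,1,1,1,1).

Now H_k = ker ∂_k / im ∂_{k+1}, so:

  H_0: rank C_0 − rank ∂_1 = 8 − 7 = 1, and the invariant factors of ∂_1 are all 1, so H_0 ≅ Z.
  H_1: rank ker ∂_1 − rank ∂_2 = (24 − 7) − 15 = 2, and the invariant factors of ∂_2 are all 1, so H_1 ≅ Z^2.
  H_2: rank ker ∂_2 − rank ∂_3 = (16 − 15) − 0 = 1, and there is no ∂_3, so H_2 ≅ Z.

(K is a triangulation of the torus T^2.)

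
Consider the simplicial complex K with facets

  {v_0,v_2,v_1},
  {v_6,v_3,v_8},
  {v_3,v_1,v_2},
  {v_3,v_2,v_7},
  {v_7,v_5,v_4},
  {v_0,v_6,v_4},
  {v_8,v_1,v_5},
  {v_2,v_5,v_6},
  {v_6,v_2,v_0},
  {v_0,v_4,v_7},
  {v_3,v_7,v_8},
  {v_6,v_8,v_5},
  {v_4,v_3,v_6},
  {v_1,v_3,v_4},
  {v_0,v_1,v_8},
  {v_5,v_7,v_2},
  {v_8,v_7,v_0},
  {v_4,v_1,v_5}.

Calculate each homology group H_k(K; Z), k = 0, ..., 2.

H_0 ≅ Z,  H_1 ≅ Z^2,  H_2 ≅ Z.

Order the vertices as v_0 < v_1 < v_2 < v_3 < v_4 < v_5 < v_6 < v_7 < v_8. Listing each simplex with vertices in this order, K has dimension 2 with simplices:

  0-simplices (9): [v_0], [v_1], [v_2], [v_3], [v_4], [v_5], [v_6], [v_7], [v_8]
  1-simplices (27): (27 of them)
  2-simplices (18): (18 of them)

giving chain groups C_0 ≅ Z^9, C_1 ≅ Z^27, C_2 ≅ Z^18.

The boundary map ∂_1: C_1 → C_0 maps an edge to its endpoints' difference, ∂[p,q] = q − p.
The 9×27 boundary matrix has rank 8 and Smith normal form diag(1,1,1,1,1,1,1,1).

The boundary map ∂_2: C_2 → C_1 maps a triangle to the signed sum of its edges. For instance
  ∂[v_0,v_1,v_2] = [v_1,v_2] − [v_0,v_2] + [v_0,v_1],
  ∂[v_3,v_7,v_8] = [v_7,v_8] − [v_3,v_8] + [v_3,v_7].
As a 27×18 matrix over Z this has rank 17, with invariant factors (1,1,1,1,1,1,1,1,1,1,1,1,1,1,1,1,1).

Computing H_k = (kernel of ∂_k) / (image of ∂_{k+1}):

  H_0: rank C_0 − rank ∂_1 = 9 − 8 = 1, and the invariant factors of ∂_1 are all 1, so H_0 ≅ Z.
  H_1: rank ker ∂_1 − rank ∂_2 = (27 − 8) − 17 = 2, and the invariant factors of ∂_2 are all 1, so H_1 ≅ Z^2.
  H_2: rank ker ∂_2 − rank ∂_3 = (18 − 17) − 0 = 1, and there is no ∂_3, so H_2 ≅ Z.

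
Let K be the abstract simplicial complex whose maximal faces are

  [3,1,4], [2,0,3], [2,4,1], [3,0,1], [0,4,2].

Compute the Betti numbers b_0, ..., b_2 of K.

We work with the vertex ordering 0 < 1 < 2 < 3 < 4. The simplices of K, each written with vertices in increasing order, are:

  0-simplices (5): [0], [1], [2], [3], [4]
  1-simplices (10): [0,1], [0,2], [0,3], [0,4], [1,2], [1,3], [1,4], [2,3], [2,4], [3,4]
  2-simplices (5): [0,1,3], [0,2,3], [0,2,4], [1,2,4], [1,3,4]

giving chain groups C_0 ≅ Z^5, C_1 ≅ Z^10, C_2 ≅ Z^5.

Boundary ∂_1: C_1 → C_0 sends each edge [p,q] (with p < q) to q − p. For instance
  ∂[0,2] = [2] − [0].
As a 5×10 matrix over Z this has rank 4, with invariant factors (1,1,1,1).

Boundary ∂_2: C_2 → C_1 maps a triangle to the signed sum of its edges. For instance
  ∂[1,2,4] = [2,4] − [1,4] + [1,2],
  ∂[0,1,3] = [1,3] − [0,3] + [0,1].
The resulting 10×5 matrix has rank 5, and its Smith normal form has invariant factors (1,1,1,1,1).

Reading off H_k = ker ∂_k / im ∂_{k+1}:

  H_0: rank C_0 − rank ∂_1 = 5 − 4 = 1, and the invariant factors of ∂_1 are all 1, so H_0 ≅ Z.
  H_1: rank ker ∂_1 − rank ∂_2 = (10 − 4) − 5 = 1, and the invariant factors of ∂_2 are all 1, so H_1 ≅ Z.
  H_2: rank ker ∂_2 − rank ∂_3 = (5 − 5) − 0 = 0, and there is no ∂_3, so H_2 ≅ 0.

Hence the Betti numbers are b_0 = 1, b_1 = 1, b_2 = 0.

b_0 = 1, b_1 = 1, b_2 = 0.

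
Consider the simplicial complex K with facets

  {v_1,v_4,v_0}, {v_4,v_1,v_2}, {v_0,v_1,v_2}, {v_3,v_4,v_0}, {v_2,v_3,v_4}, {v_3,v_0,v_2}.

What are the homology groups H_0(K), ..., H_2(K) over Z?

H_0 = Z,  H_1 = 0,  H_2 = Z.

Order the vertices as v_0 < v_1 < v_2 < v_3 < v_4. Listing each simplex with vertices in this order, K has dimension 2 with simplices:

  0-simplices (5): [v_0], [v_1], [v_2], [v_3], [v_4]
  1-simplices (9): [v_0,v_1], [v_0,v_2], [v_0,v_3], [v_0,v_4], [v_1,v_2], [v_1,v_4], [v_2,v_3], [v_2,v_4], [v_3,v_4]
  2-simplices (6): [v_0,v_1,v_2], [v_0,v_1,v_4], [v_0,v_2,v_3], [v_0,v_3,v_4], [v_1,v_2,v_4], [v_2,v_3,v_4]

Hence C_0 ≅ Z^5, C_1 ≅ Z^9, C_2 ≅ Z^6.

Boundary ∂_1: C_1 → C_0 is given by ∂[p,q] = [q] − [p]. For instance
  ∂[v_3,v_4] = [v_4] − [v_3].
The resulting 5×9 matrix has rank 4, and its Smith normal form has invariant factors (1,1,1,1).

Boundary ∂_2: C_2 → C_1 acts by ∂[p,q,r] = [q,r] − [p,r] + [p,q]. For instance
  ∂[v_0,v_1,v_4] = [v_1,v_4] − [v_0,v_4] + [v_0,v_1],
  ∂[v_1,v_2,v_4] = [v_2,v_4] − [v_1,v_4] + [v_1,v_2].
The 9×6 boundary matrix has rank 5 and Smith normal form diag(1,1,1,1,1).

Reading off H_k = ker ∂_k / im ∂_{k+1}:

  H_0: rank C_0 − rank ∂_1 = 5 − 4 = 1, and the invariant factors of ∂_1 are all 1, so H_0 = Z.
  H_1: rank ker ∂_1 − rank ∂_2 = (9 − 4) − 5 = 0, and the invariant factors of ∂_2 are all 1, so H_1 = 0.
  H_2: rank ker ∂_2 − rank ∂_3 = (6 − 5) − 0 = 1, and there is no ∂_3, so H_2 = Z.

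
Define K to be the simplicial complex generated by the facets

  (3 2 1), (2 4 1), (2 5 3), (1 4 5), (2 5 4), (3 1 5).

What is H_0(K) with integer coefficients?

H_0 ≅ Z.

Fix the vertex order 1 < 2 < 3 < 4 < 5 and write every simplex with vertices in increasing order. Then dim K = 2 and the simplices of K are:

  0-simplices (5): [1], [2], [3], [4], [5]
  1-simplices (9): [1,2], [1,3], [1,4], [1,5], [2,3], [2,4], [2,5], [3,5], [4,5]
  2-simplices (6): [1,2,3], [1,2,4], [1,3,5], [1,4,5], [2,3,5], [2,4,5]

giving chain groups C_0 ≅ Z^5, C_1 ≅ Z^9, C_2 ≅ Z^6.

∂_1: C_1 → C_0 maps an edge to its endpoints' difference, ∂[p,q] = q − p. For instance
  ∂[1,3] = [3] − [1].
As a 5×9 matrix over Z this has rank 4, with invariant factors (1,1,1,1).

The boundary map ∂_2: C_2 → C_1 sends each 2-simplex [p,q,r] to [q,r] − [p,r] + [p,q]. For instance
  ∂[2,4,5] = [4,5] − [2,5] + [2,4],
  ∂[1,3,5] = [3,5] − [1,5] + [1,3].
The 9×6 boundary matrix has rank 5 and Smith normal form diag(1,1,1,1,1).

From H_k ≅ ker(∂_k) / im(∂_{k+1}) we obtain:

  H_0: rank C_0 − rank ∂_1 = 5 − 4 = 1, and the invariant factors of ∂_1 are all 1, so H_0 = Z.

(K is a triangulation of the 2-sphere S^2.)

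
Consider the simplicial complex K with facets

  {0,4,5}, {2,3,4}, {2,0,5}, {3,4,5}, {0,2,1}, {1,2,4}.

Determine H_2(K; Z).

H_2 = 0.

Fix the vertex order 0 < 1 < 2 < 3 < 4 < 5 and write every simplex with vertices in increasing order. Then dim K = 2 and the simplices of K are:

  0-simplices (6): [0], [1], [2], [3], [4], [5]
  1-simplices (12): [0,1], [0,2], [0,4], [0,5], [1,2], [1,4], [2,3], [2,4], [2,5], [3,4], [3,5], [4,5]
  2-simplices (6): [0,1,2], [0,2,5], [0,4,5], [1,2,4], [2,3,4], [3,4,5]

Hence C_0 ≅ Z^6, C_1 ≅ Z^12, C_2 ≅ Z^6.

Boundary ∂_1: C_1 → C_0 maps an edge to its endpoints' difference, ∂[p,q] = q − p.
As a 6×12 matrix over Z this has rank 5, with invariant factors (1,1,1,1,1).

The boundary map ∂_2: C_2 → C_1 sends each 2-simplex [p,q,r] to [q,r] − [p,r] + [p,q]. For instance
  ∂[2,3,4] = [3,4] − [2,4] + [2,3],
  ∂[0,2,5] = [2,5] − [0,5] + [0,2].
The resulting 12×6 matrix has rank 6, and its Smith normal form has invariant factors (1,1,1,1,1,1).

Computing H_k = (kernel of ∂_k) / (image of ∂_{k+1}):

  H_2: rank ker ∂_2 − rank ∂_3 = (6 − 6) − 0 = 0, and there is no ∂_3, so H_2 ≅ 0.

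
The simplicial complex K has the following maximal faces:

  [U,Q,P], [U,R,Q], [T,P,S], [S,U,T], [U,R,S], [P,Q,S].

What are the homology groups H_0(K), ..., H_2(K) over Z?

Fix the vertex order P < Q < R < S < T < U and write every simplex with vertices in increasing order. Then dim K = 2 and the simplices of K are:

  0-simplices (6): P, Q, R, S, T, U
  1-simplices (12): PQ, PS, PT, PU, QR, QS, QU, RS, RU, ST, SU, TU
  2-simplices (6): PQS, PQU, PST, QRU, RSU, STU

Hence C_0 ≅ Z^6, C_1 ≅ Z^12, C_2 ≅ Z^6.

The boundary map ∂_1: C_1 → C_0 sends each edge [p,q] (with p < q) to q − p.
As a 6×12 matrix over Z this has rank 5, with invariant factors (1,1,1,1,1).

The boundary map ∂_2: C_2 → C_1 sends each 2-simplex [p,q,r] to [q,r] − [p,r] + [p,q]. For instance
  ∂QRU = RU − QU + QR,
  ∂PST = ST − PT + PS.
This gives a 12×6 integer matrix of rank 6; reducing to Smith normal form yields diagonal entries (1,1,1,1,1,1).

Reading off H_k = ker ∂_k / im ∂_{k+1}:

  H_0: rank C_0 − rank ∂_1 = 6 − 5 = 1, and the invariant factors of ∂_1 are all 1, so H_0 = Z.
  H_1: rank ker ∂_1 − rank ∂_2 = (12 − 5) − 6 = 1, and the invariant factors of ∂_2 are all 1, so H_1 = Z.
  H_2: rank ker ∂_2 − rank ∂_3 = (6 − 6) − 0 = 0, and there is no ∂_3, so H_2 = 0.

As a check, the Euler characteristic is 6 − 12 + 6 = 0, which agrees with 1 − 1 + 0 = 0.

H_0 = Z,  H_1 = Z,  H_2 = 0.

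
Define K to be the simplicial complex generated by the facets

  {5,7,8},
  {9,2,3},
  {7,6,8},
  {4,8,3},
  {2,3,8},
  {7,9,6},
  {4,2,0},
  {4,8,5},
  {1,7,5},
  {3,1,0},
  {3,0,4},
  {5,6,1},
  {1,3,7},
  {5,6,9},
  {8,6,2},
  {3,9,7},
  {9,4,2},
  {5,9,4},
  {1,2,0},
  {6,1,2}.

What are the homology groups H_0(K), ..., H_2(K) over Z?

K has 10 vertices, 30 edges, 20 triangles.
rank ∂_0 = 0, rank ∂_1 = 9 ⇒ b_0 = 10 − 0 − 9 = 1; all invariant factors of ∂_1 are 1 so no torsion. So H_0 = Z.
rank ∂_1 = 9, rank ∂_2 = 20 ⇒ b_1 = 30 − 9 − 20 = 1; ∂_2 has invariant factor(s) [2] giving torsion. So H_1 = Z ⊕ Z/2Z.
rank ∂_2 = 20, rank ∂_3 = 0 ⇒ b_2 = 20 − 20 − 0 = 0. So H_2 = 0.

H_0 ≅ Z,  H_1 ≅ Z ⊕ Z/2Z,  H_2 = 0.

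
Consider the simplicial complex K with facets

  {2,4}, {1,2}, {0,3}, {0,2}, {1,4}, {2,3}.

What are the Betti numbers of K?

Take the total order 0 < 1 < 2 < 3 < 4 on the vertex set. Then K (dimension 1) consists of the simplices:

  0-simplices (5): [0], [1], [2], [3], [4]
  1-simplices (6): [0,2], [0,3], [1,2], [1,4], [2,3], [2,4]

so the chain groups are C_0 ≅ Z^5, C_1 ≅ Z^6.

Boundary ∂_1: C_1 → C_0 maps an edge to its endpoints' difference, ∂[p,q] = q − p. For instance
  ∂[1,4] = [4] − [1].
As a 5×6 matrix over Z this has rank 4, with invariant factors (1,1,1,1).

Reading off H_k = ker ∂_k / im ∂_{k+1}:

  H_0: rank C_0 − rank ∂_1 = 5 − 4 = 1, and the invariant factors of ∂_1 are all 1, so H_0 = Z.
  H_1: rank ker ∂_1 − rank ∂_2 = (6 − 4) − 0 = 2, and there is no ∂_2, so H_1 = Z^2.

Hence the Betti numbers are b_0 = 1, b_1 = 2.

b_0 = 1, b_1 = 2.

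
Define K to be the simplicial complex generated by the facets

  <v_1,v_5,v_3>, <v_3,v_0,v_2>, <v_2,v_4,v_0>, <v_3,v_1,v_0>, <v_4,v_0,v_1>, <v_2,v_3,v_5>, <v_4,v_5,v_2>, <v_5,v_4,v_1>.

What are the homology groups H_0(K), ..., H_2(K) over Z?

H_0 ≅ Z,  H_1 = 0,  H_2 ≅ Z.

Order the vertices as v_0 < v_1 < v_2 < v_3 < v_4 < v_5. Listing each simplex with vertices in this order, K has dimension 2 with simplices:

  0-simplices (6): [v_0], [v_1], [v_2], [v_3], [v_4], [v_5]
  1-simplices (12): [v_0,v_1], [v_0,v_2], [v_0,v_3], [v_0,v_4], [v_1,v_3], [v_1,v_4], [v_1,v_5], [v_2,v_3], [v_2,v_4], [v_2,v_5], [v_3,v_5], [v_4,v_5]
  2-simplices (8): [v_0,v_1,v_3], [v_0,v_1,v_4], [v_0,v_2,v_3], [v_0,v_2,v_4], [v_1,v_3,v_5], [v_1,v_4,v_5], [v_2,v_3,v_5], [v_2,v_4,v_5]

so the chain groups are C_0 ≅ Z^6, C_1 ≅ Z^12, C_2 ≅ Z^8.

Boundary ∂_1: C_1 → C_0 maps an edge to its endpoints' difference, ∂[p,q] = q − p.
This gives a 6×12 integer matrix of rank 5; reducing to Smith normal form yields diagonal entries (1,1,1,1,1).

The boundary map ∂_2: C_2 → C_1 acts by ∂[p,q,r] = [q,r] − [p,r] + [p,q]. For instance
  ∂[v_1,v_4,v_5] = [v_4,v_5] − [v_1,v_5] + [v_1,v_4],
  ∂[v_0,v_1,v_4] = [v_1,v_4] − [v_0,v_4] + [v_0,v_1].
The 12×8 boundary matrix has rank 7 and Smith normal form diag(1,1,1,1,1,1,1).

Now H_k = ker ∂_k / im ∂_{k+1}, so:

  H_0: rank C_0 − rank ∂_1 = 6 − 5 = 1, and the invariant factors of ∂_1 are all 1, so H_0 ≅ Z.
  H_1: rank ker ∂_1 − rank ∂_2 = (12 − 5) − 7 = 0, and the invariant factors of ∂_2 are all 1, so H_1 ≅ 0.
  H_2: rank ker ∂_2 − rank ∂_3 = (8 − 7) − 0 = 1, and there is no ∂_3, so H_2 ≅ Z.

As a check, the Euler characteristic is 6 − 12 + 8 = 2, which agrees with 1 − 0 + 1 = 2.
(K is a triangulation of the 2-sphere S^2.)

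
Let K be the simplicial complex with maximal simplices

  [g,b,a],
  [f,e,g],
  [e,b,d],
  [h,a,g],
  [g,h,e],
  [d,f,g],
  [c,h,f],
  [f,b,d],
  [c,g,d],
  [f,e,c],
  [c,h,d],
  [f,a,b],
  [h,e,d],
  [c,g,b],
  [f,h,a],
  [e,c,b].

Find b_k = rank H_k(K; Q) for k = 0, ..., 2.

K has 8 vertices, 24 edges, 16 triangles.
rank ∂_0 = 0, rank ∂_1 = 7 ⇒ b_0 = 8 − 0 − 7 = 1; all invariant factors of ∂_1 are 1 so no torsion. So H_0 ≅ Z.
rank ∂_1 = 7, rank ∂_2 = 15 ⇒ b_1 = 24 − 7 − 15 = 2; all invariant factors of ∂_2 are 1 so no torsion. So H_1 ≅ Z^2.
rank ∂_2 = 15, rank ∂_3 = 0 ⇒ b_2 = 16 − 15 − 0 = 1. So H_2 ≅ Z.

b_0 = 1, b_1 = 2, b_2 = 1.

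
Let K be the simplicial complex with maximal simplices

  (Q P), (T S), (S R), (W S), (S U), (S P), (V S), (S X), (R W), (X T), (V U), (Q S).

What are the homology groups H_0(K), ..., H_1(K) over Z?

H_0 ≅ Z,  H_1 ≅ Z^4.

We work with the vertex ordering P < Q < R < S < T < U < V < W < X. The simplices of K, each written with vertices in increasing order, are:

  0-simplices (9): P, Q, R, S, T, U, V, W, X
  1-simplices (12): PQ, PS, QS, RS, RW, ST, SU, SV, SW, SX, TX, UV

giving chain groups C_0 ≅ Z^9, C_1 ≅ Z^12.

The boundary map ∂_1: C_1 → C_0 is given by ∂[p,q] = [q] − [p].
This gives a 9×12 integer matrix of rank 8; reducing to Smith normal form yields diagonal entries (1,1,1,1,1,1,1,1).

Now H_k = ker ∂_k / im ∂_{k+1}, so:

  H_0: rank C_0 − rank ∂_1 = 9 − 8 = 1, and the invariant factors of ∂_1 are all 1, so H_0 ≅ Z.
  H_1: rank ker ∂_1 − rank ∂_2 = (12 − 8) − 0 = 4, and there is no ∂_2, so H_1 ≅ Z^4.

(K is a triangulation of a wedge of 4 circles.)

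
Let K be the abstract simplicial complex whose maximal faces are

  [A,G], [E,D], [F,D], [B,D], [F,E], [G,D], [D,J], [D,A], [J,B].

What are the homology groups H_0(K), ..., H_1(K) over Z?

H_0 ≅ Z,  H_1 ≅ Z^3.

We work with the vertex ordering A < B < D < E < F < G < J. The simplices of K, each written with vertices in increasing order, are:

  0-simplices (7): A, B, D, E, F, G, J
  1-simplices (9): AD, AG, BD, BJ, DE, DF, DG, DJ, EF

giving chain groups C_0 ≅ Z^7, C_1 ≅ Z^9.

Boundary ∂_1: C_1 → C_0 sends each edge [p,q] (with p < q) to q − p.
The 7×9 boundary matrix has rank 6 and Smith normal form diag(1,1,1,1,1,1).

Now H_k = ker ∂_k / im ∂_{k+1}, so:

  H_0: rank C_0 − rank ∂_1 = 7 − 6 = 1, and the invariant factors of ∂_1 are all 1, so H_0 = Z.
  H_1: rank ker ∂_1 − rank ∂_2 = (9 − 6) − 0 = 3, and there is no ∂_2, so H_1 = Z^3.

As a check, the Euler characteristic is 7 − 9 = -2, which agrees with 1 − 3 = -2.
(K is a triangulation of a wedge of 3 circles.)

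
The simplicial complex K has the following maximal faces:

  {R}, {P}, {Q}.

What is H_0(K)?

H_0 = Z^3.

Fix the vertex order P < Q < R and write every simplex with vertices in increasing order. Then dim K = 0 and the simplices of K are:

  0-simplices (3): P, Q, R

so the chain groups are C_0 ≅ Z^3.

Now H_k = ker ∂_k / im ∂_{k+1}, so:

  H_0: rank C_0 − rank ∂_1 = 3 − 0 = 3, and there is no ∂_1, so H_0 = Z^3.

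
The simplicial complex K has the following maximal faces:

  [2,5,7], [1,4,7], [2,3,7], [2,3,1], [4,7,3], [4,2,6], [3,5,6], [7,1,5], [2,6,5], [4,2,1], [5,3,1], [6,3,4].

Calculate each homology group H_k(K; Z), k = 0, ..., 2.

H_0 = Z,  H_1 = Z_2,  H_2 = 0.

Order the vertices as 1 < 2 < 3 < 4 < 5 < 6 < 7. Listing each simplex with vertices in this order, K has dimension 2 with simplices:

  0-simplices (7): [1], [2], [3], [4], [5], [6], [7]
  1-simplices (18): [1,2], [1,3], [1,4], [1,5], [1,7], [2,3], [2,4], [2,5], [2,6], [2,7], [3,4], [3,5], [3,6], [3,7], [4,6], [4,7], [5,6], [5,7]
  2-simplices (12): [1,2,3], [1,2,4], [1,3,5], [1,4,7], [1,5,7], [2,3,7], [2,4,6], [2,5,6], [2,5,7], [3,4,6], [3,4,7], [3,5,6]

Hence C_0 ≅ Z^7, C_1 ≅ Z^18, C_2 ≅ Z^12.

The boundary map ∂_1: C_1 → C_0 maps an edge to its endpoints' difference, ∂[p,q] = q − p. For instance
  ∂[3,4] = [4] − [3].
The 7×18 boundary matrix has rank 6 and Smith normal form diag(1,1,1,1,1,1).

∂_2: C_2 → C_1 sends each 2-simplex [p,q,r] to [q,r] − [p,r] + [p,q]. For instance
  ∂[2,5,7] = [5,7] − [2,7] + [2,5],
  ∂[1,3,5] = [3,5] − [1,5] + [1,3].
This gives a 18×12 integer matrix of rank 12; reducing to Smith normal form yields diagonal entries (1,1,1,1,1,1,1,1,1,1,1,2).

From H_k ≅ ker(∂_k) / im(∂_{k+1}) we obtain:

  H_0: rank C_0 − rank ∂_1 = 7 − 6 = 1, and the invariant factors of ∂_1 are all 1, so H_0 = Z.
  H_1: rank ker ∂_1 − rank ∂_2 = (18 − 6) − 12 = 0, and ∂_2 has invariant factor 2 > 1, so H_1 = Z_2.
  H_2: rank ker ∂_2 − rank ∂_3 = (12 − 12) − 0 = 0, and there is no ∂_3, so H_2 = 0.

As a check, the Euler characteristic is 7 − 18 + 12 = 1, which agrees with 1 − 0 + 0 = 1.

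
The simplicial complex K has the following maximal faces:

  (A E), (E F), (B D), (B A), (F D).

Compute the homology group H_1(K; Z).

Take the total order A < B < D < E < F on the vertex set. Then K (dimension 1) consists of the simplices:

  0-simplices (5): A, B, D, E, F
  1-simplices (5): AB, AE, BD, DF, EF

giving chain groups C_0 ≅ Z^5, C_1 ≅ Z^5.

∂_1: C_1 → C_0 maps an edge to its endpoints' difference, ∂[p,q] = q − p.
The 5×5 boundary matrix has rank 4 and Smith normal form diag(1,1,1,1).

From H_k ≅ ker(∂_k) / im(∂_{k+1}) we obtain:

  H_1: rank ker ∂_1 − rank ∂_2 = (5 − 4) − 0 = 1, and there is no ∂_2, so H_1 = Z.

(K is a triangulation of the circle S^1.)

H_1 = Z.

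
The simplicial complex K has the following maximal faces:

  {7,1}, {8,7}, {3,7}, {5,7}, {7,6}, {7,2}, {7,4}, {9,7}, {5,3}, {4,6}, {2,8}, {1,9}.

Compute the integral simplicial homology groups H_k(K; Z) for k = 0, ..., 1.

H_0 = Z,  H_1 = Z^4.

Take the total order 1 < 2 < 3 < 4 < 5 < 6 < 7 < 8 < 9 on the vertex set. Then K (dimension 1) consists of the simplices:

  0-simplices (9): [1], [2], [3], [4], [5], [6], [7], [8], [9]
  1-simplices (12): [1,7], [1,9], [2,7], [2,8], [3,5], [3,7], [4,6], [4,7], [5,7], [6,7], [7,8], [7,9]

Hence C_0 ≅ Z^9, C_1 ≅ Z^12.

Boundary ∂_1: C_1 → C_0 maps an edge to its endpoints' difference, ∂[p,q] = q − p. For instance
  ∂[4,6] = [6] − [4].
The resulting 9×12 matrix has rank 8, and its Smith normal form has invariant factors (1,1,1,1,1,1,1,1).

Reading off H_k = ker ∂_k / im ∂_{k+1}:

  H_0: rank C_0 − rank ∂_1 = 9 − 8 = 1, and the invariant factors of ∂_1 are all 1, so H_0 = Z.
  H_1: rank ker ∂_1 − rank ∂_2 = (12 − 8) − 0 = 4, and there is no ∂_2, so H_1 = Z^4.

(K is a triangulation of a wedge of 4 circles.)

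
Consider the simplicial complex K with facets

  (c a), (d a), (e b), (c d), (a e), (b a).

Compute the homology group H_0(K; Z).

Take the total order a < b < c < d < e on the vertex set. Then K (dimension 1) consists of the simplices:

  0-simplices (5): a, b, c, d, e
  1-simplices (6): ab, ac, ad, ae, be, cd

Hence C_0 ≅ Z^5, C_1 ≅ Z^6.

The boundary map ∂_1: C_1 → C_0 maps an edge to its endpoints' difference, ∂[p,q] = q − p. For instance
  ∂ab = b − a.
This gives a 5×6 integer matrix of rank 4; reducing to Smith normal form yields diagonal entries (1,1,1,1).

From H_k ≅ ker(∂_k) / im(∂_{k+1}) we obtain:

  H_0: rank C_0 − rank ∂_1 = 5 − 4 = 1, and the invariant factors of ∂_1 are all 1, so H_0 ≅ Z.

(K is a triangulation of a wedge of 2 circles.)

H_0 = Z.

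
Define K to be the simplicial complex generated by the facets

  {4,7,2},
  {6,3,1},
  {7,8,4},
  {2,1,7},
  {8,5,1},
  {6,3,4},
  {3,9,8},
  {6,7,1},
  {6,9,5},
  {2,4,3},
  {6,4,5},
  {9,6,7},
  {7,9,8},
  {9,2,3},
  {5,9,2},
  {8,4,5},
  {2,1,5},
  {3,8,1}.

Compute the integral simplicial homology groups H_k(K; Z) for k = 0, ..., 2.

H_0 ≅ Z,  H_1 ≅ Z^2,  H_2 ≅ Z.

Take the total order 1 < 2 < 3 < 4 < 5 < 6 < 7 < 8 < 9 on the vertex set. Then K (dimension 2) consists of the simplices:

  0-simplices (9): [1], [2], [3], [4], [5], [6], [7], [8], [9]
  1-simplices (27): (27 of them)
  2-simplices (18): [1,2,5], [1,2,7], [1,3,6], [1,3,8], [1,5,8], [1,6,7], [2,3,4], [2,3,9], [2,4,7], [2,5,9], [3,4,6], [3,8,9], [4,5,6], [4,5,8], [4,7,8], [5,6,9], [6,7,9], [7,8,9]

so the chain groups are C_0 ≅ Z^9, C_1 ≅ Z^27, C_2 ≅ Z^18.

The boundary map ∂_1: C_1 → C_0 maps an edge to its endpoints' difference, ∂[p,q] = q − p.
This gives a 9×27 integer matrix of rank 8; reducing to Smith normal form yields diagonal entries (1,1,1,1,1,1,1,1).

Boundary ∂_2: C_2 → C_1 acts by ∂[p,q,r] = [q,r] − [p,r] + [p,q]. For instance
  ∂[4,5,8] = [5,8] − [4,8] + [4,5],
  ∂[4,5,6] = [5,6] − [4,6] + [4,5].
The resulting 27×18 matrix has rank 17, and its Smith normal form has invariant factors (1,1,1,1,1,1,1,1,1,1,1,1,1,1,1,1,1).

Now H_k = ker ∂_k / im ∂_{k+1}, so:

  H_0: rank C_0 − rank ∂_1 = 9 − 8 = 1, and the invariant factors of ∂_1 are all 1, so H_0 ≅ Z.
  H_1: rank ker ∂_1 − rank ∂_2 = (27 − 8) − 17 = 2, and the invariant factors of ∂_2 are all 1, so H_1 ≅ Z^2.
  H_2: rank ker ∂_2 − rank ∂_3 = (18 − 17) − 0 = 1, and there is no ∂_3, so H_2 ≅ Z.

As a check, the Euler characteristic is 9 − 27 + 18 = 0, which agrees with 1 − 2 + 1 = 0.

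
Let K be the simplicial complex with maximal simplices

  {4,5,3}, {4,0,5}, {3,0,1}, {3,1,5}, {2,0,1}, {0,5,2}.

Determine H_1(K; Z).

K has 6 vertices, 12 edges, 6 triangles.
rank ∂_1 = 5, rank ∂_2 = 6 ⇒ b_1 = 12 − 5 − 6 = 1; all invariant factors of ∂_2 are 1 so no torsion. So H_1 = Z.

H_1 = Z.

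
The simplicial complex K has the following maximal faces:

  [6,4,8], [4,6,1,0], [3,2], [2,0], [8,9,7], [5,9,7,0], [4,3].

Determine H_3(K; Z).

H_3 ≅ 0.

We work with the vertex ordering 0 < 1 < 2 < 3 < 4 < 5 < 6 < 7 < 8 < 9. The simplices of K, each written with vertices in increasing order, are:

  0-simplices (10): [0], [1], [2], [3], [4], [5], [6], [7], [8], [9]
  1-simplices (19): [0,1], [0,2], [0,4], [0,5], [0,6], [0,7], [0,9], [1,4], [1,6], [2,3], [3,4], [4,6], [4,8], [5,7], [5,9], [6,8], [7,8], [7,9], [8,9]
  2-simplices (10): [0,1,4], [0,1,6], [0,4,6], [0,5,7], [0,5,9], [0,7,9], [1,4,6], [4,6,8], [5,7,9], [7,8,9]
  3-simplices (2): [0,1,4,6], [0,5,7,9]

Hence C_0 ≅ Z^10, C_1 ≅ Z^19, C_2 ≅ Z^10, C_3 ≅ Z^2.

The boundary map ∂_1: C_1 → C_0 maps an edge to its endpoints' difference, ∂[p,q] = q − p.
The 10×19 boundary matrix has rank 9 and Smith normal form diag(1,1,1,1,1,1,1,1,1).

The boundary map ∂_2: C_2 → C_1 sends each 2-simplex [p,q,r] to [q,r] − [p,r] + [p,q]. For instance
  ∂[0,5,7] = [5,7] − [0,7] + [0,5],
  ∂[0,4,6] = [4,6] − [0,6] + [0,4].
This gives a 19×10 integer matrix of rank 8; reducing to Smith normal form yields diagonal entries (1,1,1,1,1,1,1,1).

Boundary ∂_3: C_3 → C_2 sends each 3-simplex σ to the alternating sum Σ_i (−1)^i (σ with its i-th vertex removed). For instance
  ∂[0,1,4,6] = [1,4,6] − [0,4,6] + [0,1,6] − [0,1,4],
  ∂[0,5,7,9] = [5,7,9] − [0,7,9] + [0,5,9] − [0,5,7].
As a 10×2 matrix over Z this has rank 2, with invariant factors (1,1).

Now H_k = ker ∂_k / im ∂_{k+1}, so:

  H_3: rank ker ∂_3 − rank ∂_4 = (2 − 2) − 0 = 0, and there is no ∂_4, so H_3 = 0.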